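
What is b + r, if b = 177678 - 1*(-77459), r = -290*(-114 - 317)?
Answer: 380127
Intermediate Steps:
r = 124990 (r = -290*(-431) = 124990)
b = 255137 (b = 177678 + 77459 = 255137)
b + r = 255137 + 124990 = 380127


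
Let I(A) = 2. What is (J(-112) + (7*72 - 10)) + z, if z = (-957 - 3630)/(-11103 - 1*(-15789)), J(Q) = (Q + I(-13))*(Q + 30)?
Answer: 1350849/142 ≈ 9513.0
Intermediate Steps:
J(Q) = (2 + Q)*(30 + Q) (J(Q) = (Q + 2)*(Q + 30) = (2 + Q)*(30 + Q))
z = -139/142 (z = -4587/(-11103 + 15789) = -4587/4686 = -4587*1/4686 = -139/142 ≈ -0.97887)
(J(-112) + (7*72 - 10)) + z = ((60 + (-112)**2 + 32*(-112)) + (7*72 - 10)) - 139/142 = ((60 + 12544 - 3584) + (504 - 10)) - 139/142 = (9020 + 494) - 139/142 = 9514 - 139/142 = 1350849/142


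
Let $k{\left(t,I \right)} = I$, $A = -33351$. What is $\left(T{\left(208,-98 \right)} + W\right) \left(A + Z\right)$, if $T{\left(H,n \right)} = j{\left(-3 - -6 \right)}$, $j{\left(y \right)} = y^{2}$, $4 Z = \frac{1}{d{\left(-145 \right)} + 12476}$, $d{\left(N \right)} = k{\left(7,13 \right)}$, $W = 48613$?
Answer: $- \frac{1761049260635}{1086} \approx -1.6216 \cdot 10^{9}$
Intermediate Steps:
$d{\left(N \right)} = 13$
$Z = \frac{1}{49956}$ ($Z = \frac{1}{4 \left(13 + 12476\right)} = \frac{1}{4 \cdot 12489} = \frac{1}{4} \cdot \frac{1}{12489} = \frac{1}{49956} \approx 2.0018 \cdot 10^{-5}$)
$T{\left(H,n \right)} = 9$ ($T{\left(H,n \right)} = \left(-3 - -6\right)^{2} = \left(-3 + 6\right)^{2} = 3^{2} = 9$)
$\left(T{\left(208,-98 \right)} + W\right) \left(A + Z\right) = \left(9 + 48613\right) \left(-33351 + \frac{1}{49956}\right) = 48622 \left(- \frac{1666082555}{49956}\right) = - \frac{1761049260635}{1086}$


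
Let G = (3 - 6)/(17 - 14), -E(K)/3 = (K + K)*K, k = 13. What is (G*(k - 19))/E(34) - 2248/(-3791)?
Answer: 152641/257788 ≈ 0.59212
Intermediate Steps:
E(K) = -6*K² (E(K) = -3*(K + K)*K = -3*2*K*K = -6*K²)
G = -1 (G = -3/3 = -3*⅓ = -1)
(G*(k - 19))/E(34) - 2248/(-3791) = (-(13 - 19))/((-6*34²)) - 2248/(-3791) = (-1*(-6))/((-6*1156)) - 2248*(-1/3791) = 6/(-6936) + 2248/3791 = 6*(-1/6936) + 2248/3791 = -1/1156 + 2248/3791 = 152641/257788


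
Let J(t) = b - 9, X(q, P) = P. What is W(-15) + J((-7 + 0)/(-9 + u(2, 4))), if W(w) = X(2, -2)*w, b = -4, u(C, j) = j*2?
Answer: 17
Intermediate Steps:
u(C, j) = 2*j
W(w) = -2*w
J(t) = -13 (J(t) = -4 - 9 = -13)
W(-15) + J((-7 + 0)/(-9 + u(2, 4))) = -2*(-15) - 13 = 30 - 13 = 17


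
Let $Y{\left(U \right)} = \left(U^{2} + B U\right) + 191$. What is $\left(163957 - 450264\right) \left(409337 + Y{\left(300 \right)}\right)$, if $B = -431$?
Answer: $-105998867996$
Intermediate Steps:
$Y{\left(U \right)} = 191 + U^{2} - 431 U$ ($Y{\left(U \right)} = \left(U^{2} - 431 U\right) + 191 = 191 + U^{2} - 431 U$)
$\left(163957 - 450264\right) \left(409337 + Y{\left(300 \right)}\right) = \left(163957 - 450264\right) \left(409337 + \left(191 + 300^{2} - 129300\right)\right) = - 286307 \left(409337 + \left(191 + 90000 - 129300\right)\right) = - 286307 \left(409337 - 39109\right) = \left(-286307\right) 370228 = -105998867996$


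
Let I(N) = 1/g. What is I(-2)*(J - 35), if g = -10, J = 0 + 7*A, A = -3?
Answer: 28/5 ≈ 5.6000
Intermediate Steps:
J = -21 (J = 0 + 7*(-3) = 0 - 21 = -21)
I(N) = -1/10 (I(N) = 1/(-10) = -1/10)
I(-2)*(J - 35) = -(-21 - 35)/10 = -1/10*(-56) = 28/5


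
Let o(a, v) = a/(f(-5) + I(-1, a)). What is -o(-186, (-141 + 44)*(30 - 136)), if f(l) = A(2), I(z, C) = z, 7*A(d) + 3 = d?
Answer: -651/4 ≈ -162.75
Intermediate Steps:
A(d) = -3/7 + d/7
f(l) = -⅐ (f(l) = -3/7 + (⅐)*2 = -3/7 + 2/7 = -⅐)
o(a, v) = -7*a/8 (o(a, v) = a/(-⅐ - 1) = a/(-8/7) = -7*a/8)
-o(-186, (-141 + 44)*(30 - 136)) = -(-7)*(-186)/8 = -1*651/4 = -651/4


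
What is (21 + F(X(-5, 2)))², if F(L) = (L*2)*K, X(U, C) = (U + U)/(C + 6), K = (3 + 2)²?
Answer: 6889/4 ≈ 1722.3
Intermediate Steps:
K = 25 (K = 5² = 25)
X(U, C) = 2*U/(6 + C) (X(U, C) = (2*U)/(6 + C) = 2*U/(6 + C))
F(L) = 50*L (F(L) = (L*2)*25 = (2*L)*25 = 50*L)
(21 + F(X(-5, 2)))² = (21 + 50*(2*(-5)/(6 + 2)))² = (21 + 50*(2*(-5)/8))² = (21 + 50*(2*(-5)*(⅛)))² = (21 + 50*(-5/4))² = (21 - 125/2)² = (-83/2)² = 6889/4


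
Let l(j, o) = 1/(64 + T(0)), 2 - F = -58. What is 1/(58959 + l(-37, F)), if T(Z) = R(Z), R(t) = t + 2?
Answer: 66/3891295 ≈ 1.6961e-5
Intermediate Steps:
F = 60 (F = 2 - 1*(-58) = 2 + 58 = 60)
R(t) = 2 + t
T(Z) = 2 + Z
l(j, o) = 1/66 (l(j, o) = 1/(64 + (2 + 0)) = 1/(64 + 2) = 1/66)
1/(58959 + l(-37, F)) = 1/(58959 + 1/66) = 1/(3891295/66) = 66/3891295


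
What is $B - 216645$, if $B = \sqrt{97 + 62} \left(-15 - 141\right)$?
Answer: $-216645 - 156 \sqrt{159} \approx -2.1861 \cdot 10^{5}$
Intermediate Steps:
$B = - 156 \sqrt{159}$ ($B = \sqrt{159} \left(-156\right) = - 156 \sqrt{159} \approx -1967.1$)
$B - 216645 = - 156 \sqrt{159} - 216645 = -216645 - 156 \sqrt{159}$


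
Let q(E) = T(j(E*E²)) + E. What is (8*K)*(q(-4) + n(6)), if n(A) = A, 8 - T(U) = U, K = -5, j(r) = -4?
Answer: -560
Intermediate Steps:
T(U) = 8 - U
q(E) = 12 + E (q(E) = (8 - 1*(-4)) + E = (8 + 4) + E = 12 + E)
(8*K)*(q(-4) + n(6)) = (8*(-5))*((12 - 4) + 6) = -40*(8 + 6) = -40*14 = -560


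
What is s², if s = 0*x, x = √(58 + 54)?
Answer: 0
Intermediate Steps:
x = 4*√7 (x = √112 = 4*√7 ≈ 10.583)
s = 0 (s = 0*(4*√7) = 0)
s² = 0² = 0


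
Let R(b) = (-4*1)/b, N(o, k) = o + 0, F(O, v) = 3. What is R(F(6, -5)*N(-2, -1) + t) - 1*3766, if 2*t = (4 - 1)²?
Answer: -11290/3 ≈ -3763.3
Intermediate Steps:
t = 9/2 (t = (4 - 1)²/2 = (½)*3² = (½)*9 = 9/2 ≈ 4.5000)
N(o, k) = o
R(b) = -4/b
R(F(6, -5)*N(-2, -1) + t) - 1*3766 = -4/(3*(-2) + 9/2) - 1*3766 = -4/(-6 + 9/2) - 3766 = -4/(-3/2) - 3766 = -4*(-⅔) - 3766 = 8/3 - 3766 = -11290/3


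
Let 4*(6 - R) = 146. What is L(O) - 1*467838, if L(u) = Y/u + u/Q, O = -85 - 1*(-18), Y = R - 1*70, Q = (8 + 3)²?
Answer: -113216567/242 ≈ -4.6784e+5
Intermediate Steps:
R = -61/2 (R = 6 - ¼*146 = 6 - 73/2 = -61/2 ≈ -30.500)
Q = 121 (Q = 11² = 121)
Y = -201/2 (Y = -61/2 - 1*70 = -61/2 - 70 = -201/2 ≈ -100.50)
O = -67 (O = -85 + 18 = -67)
L(u) = -201/(2*u) + u/121
L(O) - 1*467838 = (-201/2/(-67) + (1/121)*(-67)) - 1*467838 = (-201/2*(-1/67) - 67/121) - 467838 = (3/2 - 67/121) - 467838 = 229/242 - 467838 = -113216567/242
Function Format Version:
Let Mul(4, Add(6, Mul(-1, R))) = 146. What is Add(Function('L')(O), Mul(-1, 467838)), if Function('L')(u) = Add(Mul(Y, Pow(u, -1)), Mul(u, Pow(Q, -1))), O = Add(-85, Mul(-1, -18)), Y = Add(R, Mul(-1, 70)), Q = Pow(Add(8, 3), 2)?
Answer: Rational(-113216567, 242) ≈ -4.6784e+5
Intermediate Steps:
R = Rational(-61, 2) (R = Add(6, Mul(Rational(-1, 4), 146)) = Add(6, Rational(-73, 2)) = Rational(-61, 2) ≈ -30.500)
Q = 121 (Q = Pow(11, 2) = 121)
Y = Rational(-201, 2) (Y = Add(Rational(-61, 2), Mul(-1, 70)) = Add(Rational(-61, 2), -70) = Rational(-201, 2) ≈ -100.50)
O = -67 (O = Add(-85, 18) = -67)
Function('L')(u) = Add(Mul(Rational(-201, 2), Pow(u, -1)), Mul(Rational(1, 121), u)) (Function('L')(u) = Add(Mul(Rational(-201, 2), Pow(u, -1)), Mul(u, Pow(121, -1))) = Add(Mul(Rational(-201, 2), Pow(u, -1)), Mul(u, Rational(1, 121))) = Add(Mul(Rational(-201, 2), Pow(u, -1)), Mul(Rational(1, 121), u)))
Add(Function('L')(O), Mul(-1, 467838)) = Add(Add(Mul(Rational(-201, 2), Pow(-67, -1)), Mul(Rational(1, 121), -67)), Mul(-1, 467838)) = Add(Add(Mul(Rational(-201, 2), Rational(-1, 67)), Rational(-67, 121)), -467838) = Add(Add(Rational(3, 2), Rational(-67, 121)), -467838) = Add(Rational(229, 242), -467838) = Rational(-113216567, 242)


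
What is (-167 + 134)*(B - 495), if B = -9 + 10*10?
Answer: 13332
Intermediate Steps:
B = 91 (B = -9 + 100 = 91)
(-167 + 134)*(B - 495) = (-167 + 134)*(91 - 495) = -33*(-404) = 13332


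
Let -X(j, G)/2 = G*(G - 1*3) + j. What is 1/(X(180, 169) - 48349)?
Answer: -1/104817 ≈ -9.5404e-6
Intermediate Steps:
X(j, G) = -2*j - 2*G*(-3 + G) (X(j, G) = -2*(G*(G - 1*3) + j) = -2*(G*(G - 3) + j) = -2*(G*(-3 + G) + j) = -2*(j + G*(-3 + G)) = -2*j - 2*G*(-3 + G))
1/(X(180, 169) - 48349) = 1/((-2*180 - 2*169² + 6*169) - 48349) = 1/((-360 - 2*28561 + 1014) - 48349) = 1/((-360 - 57122 + 1014) - 48349) = 1/(-56468 - 48349) = 1/(-104817) = -1/104817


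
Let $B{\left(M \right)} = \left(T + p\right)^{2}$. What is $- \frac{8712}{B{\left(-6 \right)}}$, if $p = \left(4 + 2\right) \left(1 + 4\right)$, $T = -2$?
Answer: $- \frac{1089}{98} \approx -11.112$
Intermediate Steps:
$p = 30$ ($p = 6 \cdot 5 = 30$)
$B{\left(M \right)} = 784$ ($B{\left(M \right)} = \left(-2 + 30\right)^{2} = 28^{2} = 784$)
$- \frac{8712}{B{\left(-6 \right)}} = - \frac{8712}{784} = \left(-8712\right) \frac{1}{784} = - \frac{1089}{98}$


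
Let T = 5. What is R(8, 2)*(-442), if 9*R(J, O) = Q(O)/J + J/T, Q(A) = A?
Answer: -8177/90 ≈ -90.856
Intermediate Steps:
R(J, O) = J/45 + O/(9*J) (R(J, O) = (O/J + J/5)/9 = (J/5 + O/J)/9 = J/45 + O/(9*J))
R(8, 2)*(-442) = ((1/45)*8 + (1/9)*2/8)*(-442) = (8/45 + (1/9)*2*(1/8))*(-442) = (8/45 + 1/36)*(-442) = (37/180)*(-442) = -8177/90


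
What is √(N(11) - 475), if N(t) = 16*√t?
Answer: √(-475 + 16*√11) ≈ 20.541*I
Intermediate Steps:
√(N(11) - 475) = √(16*√11 - 475) = √(-475 + 16*√11)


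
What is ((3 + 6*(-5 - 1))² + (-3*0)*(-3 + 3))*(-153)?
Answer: -166617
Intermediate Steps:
((3 + 6*(-5 - 1))² + (-3*0)*(-3 + 3))*(-153) = ((3 + 6*(-6))² + 0*0)*(-153) = ((3 - 36)² + 0)*(-153) = ((-33)² + 0)*(-153) = (1089 + 0)*(-153) = 1089*(-153) = -166617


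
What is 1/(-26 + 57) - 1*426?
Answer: -13205/31 ≈ -425.97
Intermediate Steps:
1/(-26 + 57) - 1*426 = 1/31 - 426 = -13205/31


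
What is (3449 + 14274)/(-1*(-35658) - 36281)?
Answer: -17723/623 ≈ -28.448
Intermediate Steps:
(3449 + 14274)/(-1*(-35658) - 36281) = 17723/(35658 - 36281) = 17723/(-623) = 17723*(-1/623) = -17723/623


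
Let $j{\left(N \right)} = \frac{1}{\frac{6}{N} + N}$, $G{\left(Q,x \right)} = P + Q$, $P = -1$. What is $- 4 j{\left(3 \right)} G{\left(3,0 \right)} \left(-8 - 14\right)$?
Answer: $\frac{176}{5} \approx 35.2$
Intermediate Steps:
$G{\left(Q,x \right)} = -1 + Q$
$j{\left(N \right)} = \frac{1}{N + \frac{6}{N}}$
$- 4 j{\left(3 \right)} G{\left(3,0 \right)} \left(-8 - 14\right) = - 4 \frac{3}{6 + 3^{2}} \left(-1 + 3\right) \left(-8 - 14\right) = - 4 \frac{3}{6 + 9} \cdot 2 \left(-22\right) = - 4 \cdot \frac{3}{15} \cdot 2 \left(-22\right) = - 4 \cdot 3 \cdot \frac{1}{15} \cdot 2 \left(-22\right) = - 4 \cdot \frac{1}{5} \cdot 2 \left(-22\right) = - 4 \cdot \frac{2}{5} \left(-22\right) = \left(-4\right) \left(- \frac{44}{5}\right) = \frac{176}{5}$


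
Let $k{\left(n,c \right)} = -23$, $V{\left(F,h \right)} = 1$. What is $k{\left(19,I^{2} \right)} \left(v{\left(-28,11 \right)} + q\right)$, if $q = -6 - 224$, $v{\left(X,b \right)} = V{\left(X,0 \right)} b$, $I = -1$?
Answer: $5037$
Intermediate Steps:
$v{\left(X,b \right)} = b$ ($v{\left(X,b \right)} = 1 b = b$)
$q = -230$ ($q = -6 - 224 = -230$)
$k{\left(19,I^{2} \right)} \left(v{\left(-28,11 \right)} + q\right) = - 23 \left(11 - 230\right) = \left(-23\right) \left(-219\right) = 5037$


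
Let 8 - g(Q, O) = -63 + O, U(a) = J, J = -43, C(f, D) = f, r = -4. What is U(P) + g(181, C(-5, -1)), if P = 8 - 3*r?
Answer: 33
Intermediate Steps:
P = 20 (P = 8 - 3*(-4) = 8 + 12 = 20)
U(a) = -43
g(Q, O) = 71 - O (g(Q, O) = 8 - (-63 + O) = 8 + (63 - O) = 71 - O)
U(P) + g(181, C(-5, -1)) = -43 + (71 - 1*(-5)) = -43 + (71 + 5) = -43 + 76 = 33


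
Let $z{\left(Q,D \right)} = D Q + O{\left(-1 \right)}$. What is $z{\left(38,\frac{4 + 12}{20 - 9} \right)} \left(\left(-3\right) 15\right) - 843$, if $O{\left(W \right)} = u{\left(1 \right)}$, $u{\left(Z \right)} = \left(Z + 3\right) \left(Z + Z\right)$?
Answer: $- \frac{40593}{11} \approx -3690.3$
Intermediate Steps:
$u{\left(Z \right)} = 2 Z \left(3 + Z\right)$ ($u{\left(Z \right)} = \left(3 + Z\right) 2 Z = 2 Z \left(3 + Z\right)$)
$O{\left(W \right)} = 8$ ($O{\left(W \right)} = 2 \cdot 1 \left(3 + 1\right) = 2 \cdot 1 \cdot 4 = 8$)
$z{\left(Q,D \right)} = 8 + D Q$ ($z{\left(Q,D \right)} = D Q + 8 = 8 + D Q$)
$z{\left(38,\frac{4 + 12}{20 - 9} \right)} \left(\left(-3\right) 15\right) - 843 = \left(8 + \frac{4 + 12}{20 - 9} \cdot 38\right) \left(\left(-3\right) 15\right) - 843 = \left(8 + \frac{16}{11} \cdot 38\right) \left(-45\right) - 843 = \left(8 + \frac{608}{11}\right) \left(-45\right) - 843 = \frac{696}{11} \left(-45\right) - 843 = - \frac{31320}{11} - 843 = - \frac{40593}{11}$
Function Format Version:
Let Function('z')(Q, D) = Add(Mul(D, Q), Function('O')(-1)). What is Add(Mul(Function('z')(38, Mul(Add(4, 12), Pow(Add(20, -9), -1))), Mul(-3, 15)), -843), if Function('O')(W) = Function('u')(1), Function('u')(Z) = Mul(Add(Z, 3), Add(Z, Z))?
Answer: Rational(-40593, 11) ≈ -3690.3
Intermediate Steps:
Function('u')(Z) = Mul(2, Z, Add(3, Z)) (Function('u')(Z) = Mul(Add(3, Z), Mul(2, Z)) = Mul(2, Z, Add(3, Z)))
Function('O')(W) = 8 (Function('O')(W) = Mul(2, 1, Add(3, 1)) = Mul(2, 1, 4) = 8)
Function('z')(Q, D) = Add(8, Mul(D, Q)) (Function('z')(Q, D) = Add(Mul(D, Q), 8) = Add(8, Mul(D, Q)))
Add(Mul(Function('z')(38, Mul(Add(4, 12), Pow(Add(20, -9), -1))), Mul(-3, 15)), -843) = Add(Mul(Add(8, Mul(Mul(Add(4, 12), Pow(Add(20, -9), -1)), 38)), Mul(-3, 15)), -843) = Add(Mul(Add(8, Mul(Mul(16, Pow(11, -1)), 38)), -45), -843) = Add(Mul(Add(8, Mul(Mul(16, Rational(1, 11)), 38)), -45), -843) = Add(Mul(Add(8, Mul(Rational(16, 11), 38)), -45), -843) = Add(Mul(Add(8, Rational(608, 11)), -45), -843) = Add(Mul(Rational(696, 11), -45), -843) = Add(Rational(-31320, 11), -843) = Rational(-40593, 11)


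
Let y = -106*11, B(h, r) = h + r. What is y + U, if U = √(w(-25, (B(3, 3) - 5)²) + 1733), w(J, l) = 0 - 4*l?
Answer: -1166 + √1729 ≈ -1124.4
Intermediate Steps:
w(J, l) = -4*l
y = -1166
U = √1729 (U = √(-4*((3 + 3) - 5)² + 1733) = √(-4*(6 - 5)² + 1733) = √(-4*1² + 1733) = √(-4*1 + 1733) = √(-4 + 1733) = √1729 ≈ 41.581)
y + U = -1166 + √1729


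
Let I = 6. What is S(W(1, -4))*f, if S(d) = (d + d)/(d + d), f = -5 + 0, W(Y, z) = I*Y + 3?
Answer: -5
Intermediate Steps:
W(Y, z) = 3 + 6*Y (W(Y, z) = 6*Y + 3 = 3 + 6*Y)
f = -5
S(d) = 1 (S(d) = (2*d)/((2*d)) = (2*d)*(1/(2*d)) = 1)
S(W(1, -4))*f = 1*(-5) = -5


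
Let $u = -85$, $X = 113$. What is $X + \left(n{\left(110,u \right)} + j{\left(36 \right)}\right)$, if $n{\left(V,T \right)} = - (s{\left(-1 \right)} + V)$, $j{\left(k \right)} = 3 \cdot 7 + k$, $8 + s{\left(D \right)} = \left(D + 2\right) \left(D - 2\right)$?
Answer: $71$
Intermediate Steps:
$s{\left(D \right)} = -8 + \left(-2 + D\right) \left(2 + D\right)$ ($s{\left(D \right)} = -8 + \left(D + 2\right) \left(D - 2\right) = -8 + \left(2 + D\right) \left(-2 + D\right) = -8 + \left(-2 + D\right) \left(2 + D\right)$)
$j{\left(k \right)} = 21 + k$
$n{\left(V,T \right)} = 11 - V$ ($n{\left(V,T \right)} = - (\left(-12 + \left(-1\right)^{2}\right) + V) = - (\left(-12 + 1\right) + V) = - (-11 + V) = 11 - V$)
$X + \left(n{\left(110,u \right)} + j{\left(36 \right)}\right) = 113 + \left(\left(11 - 110\right) + \left(21 + 36\right)\right) = 113 + \left(\left(11 - 110\right) + 57\right) = 113 + \left(-99 + 57\right) = 113 - 42 = 71$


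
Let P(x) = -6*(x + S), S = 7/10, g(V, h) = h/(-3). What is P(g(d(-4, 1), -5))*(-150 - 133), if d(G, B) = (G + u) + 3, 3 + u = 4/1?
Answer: 20093/5 ≈ 4018.6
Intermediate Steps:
u = 1 (u = -3 + 4/1 = -3 + 4*1 = -3 + 4 = 1)
d(G, B) = 4 + G (d(G, B) = (G + 1) + 3 = (1 + G) + 3 = 4 + G)
g(V, h) = -h/3 (g(V, h) = h*(-⅓) = -h/3)
S = 7/10 (S = 7*(⅒) = 7/10 ≈ 0.70000)
P(x) = -21/5 - 6*x (P(x) = -6*(x + 7/10) = -6*(7/10 + x) = -21/5 - 6*x)
P(g(d(-4, 1), -5))*(-150 - 133) = (-21/5 - (-2)*(-5))*(-150 - 133) = (-21/5 - 6*5/3)*(-283) = (-21/5 - 10)*(-283) = -71/5*(-283) = 20093/5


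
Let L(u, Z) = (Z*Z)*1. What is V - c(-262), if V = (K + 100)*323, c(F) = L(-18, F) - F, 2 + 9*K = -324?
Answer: -434752/9 ≈ -48306.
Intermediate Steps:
L(u, Z) = Z² (L(u, Z) = Z²*1 = Z²)
K = -326/9 (K = -2/9 + (⅑)*(-324) = -2/9 - 36 = -326/9 ≈ -36.222)
c(F) = F² - F
V = 185402/9 (V = (-326/9 + 100)*323 = (574/9)*323 = 185402/9 ≈ 20600.)
V - c(-262) = 185402/9 - (-262)*(-1 - 262) = 185402/9 - (-262)*(-263) = 185402/9 - 1*68906 = 185402/9 - 68906 = -434752/9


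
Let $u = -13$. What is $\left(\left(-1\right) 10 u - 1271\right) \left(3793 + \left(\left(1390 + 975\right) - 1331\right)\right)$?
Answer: $-5507607$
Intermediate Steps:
$\left(\left(-1\right) 10 u - 1271\right) \left(3793 + \left(\left(1390 + 975\right) - 1331\right)\right) = \left(\left(-1\right) 10 \left(-13\right) - 1271\right) \left(3793 + \left(\left(1390 + 975\right) - 1331\right)\right) = \left(\left(-10\right) \left(-13\right) - 1271\right) \left(3793 + \left(2365 - 1331\right)\right) = \left(130 - 1271\right) \left(3793 + 1034\right) = \left(-1141\right) 4827 = -5507607$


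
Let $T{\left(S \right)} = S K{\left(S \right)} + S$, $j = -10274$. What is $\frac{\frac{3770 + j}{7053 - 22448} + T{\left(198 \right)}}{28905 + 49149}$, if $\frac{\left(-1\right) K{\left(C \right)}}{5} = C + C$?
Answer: $- \frac{1005400181}{200273555} \approx -5.0201$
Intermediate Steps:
$K{\left(C \right)} = - 10 C$ ($K{\left(C \right)} = - 5 \left(C + C\right) = - 5 \cdot 2 C = - 10 C$)
$T{\left(S \right)} = S - 10 S^{2}$ ($T{\left(S \right)} = S \left(- 10 S\right) + S = - 10 S^{2} + S = S - 10 S^{2}$)
$\frac{\frac{3770 + j}{7053 - 22448} + T{\left(198 \right)}}{28905 + 49149} = \frac{\frac{3770 - 10274}{7053 - 22448} + 198 \left(1 - 1980\right)}{28905 + 49149} = \frac{- \frac{6504}{-15395} + 198 \left(1 - 1980\right)}{78054} = \left(\left(-6504\right) \left(- \frac{1}{15395}\right) + 198 \left(-1979\right)\right) \frac{1}{78054} = \left(\frac{6504}{15395} - 391842\right) \frac{1}{78054} = \left(- \frac{6032401086}{15395}\right) \frac{1}{78054} = - \frac{1005400181}{200273555}$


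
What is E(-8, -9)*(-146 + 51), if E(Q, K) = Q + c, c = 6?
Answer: 190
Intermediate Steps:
E(Q, K) = 6 + Q (E(Q, K) = Q + 6 = 6 + Q)
E(-8, -9)*(-146 + 51) = (6 - 8)*(-146 + 51) = -2*(-95) = 190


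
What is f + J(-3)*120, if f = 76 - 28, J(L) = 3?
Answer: 408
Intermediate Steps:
f = 48
f + J(-3)*120 = 48 + 3*120 = 48 + 360 = 408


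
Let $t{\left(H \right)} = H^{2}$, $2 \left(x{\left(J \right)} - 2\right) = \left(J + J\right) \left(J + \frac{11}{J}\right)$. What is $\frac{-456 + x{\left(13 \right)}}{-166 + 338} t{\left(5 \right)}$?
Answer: $- \frac{3425}{86} \approx -39.826$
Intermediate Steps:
$x{\left(J \right)} = 2 + J \left(J + \frac{11}{J}\right)$ ($x{\left(J \right)} = 2 + \frac{\left(J + J\right) \left(J + \frac{11}{J}\right)}{2} = 2 + \frac{2 J \left(J + \frac{11}{J}\right)}{2} = 2 + J \left(J + \frac{11}{J}\right)$)
$\frac{-456 + x{\left(13 \right)}}{-166 + 338} t{\left(5 \right)} = \frac{-456 + \left(13 + 13^{2}\right)}{-166 + 338} \cdot 5^{2} = \frac{-456 + \left(13 + 169\right)}{172} \cdot 25 = \left(-456 + 182\right) \frac{1}{172} \cdot 25 = \left(-274\right) \frac{1}{172} \cdot 25 = \left(- \frac{137}{86}\right) 25 = - \frac{3425}{86}$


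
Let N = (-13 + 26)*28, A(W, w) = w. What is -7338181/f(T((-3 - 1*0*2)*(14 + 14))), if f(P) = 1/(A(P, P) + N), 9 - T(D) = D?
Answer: -3353548717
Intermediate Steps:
T(D) = 9 - D
N = 364 (N = 13*28 = 364)
f(P) = 1/(364 + P) (f(P) = 1/(P + 364) = 1/(364 + P))
-7338181/f(T((-3 - 1*0*2)*(14 + 14))) = -(2737141513 - 7338181*(-3 - 1*0*2)*(14 + 14)) = -(2737141513 - 7338181*(-3 + 0*2)*28) = -(2737141513 - 7338181*(-3 + 0)*28) = -(2737141513 - 7338181*(-3)*28) = -(2737141513 + 616407204) = -7338181/(1/(364 + (9 + 84))) = -7338181/(1/(364 + 93)) = -7338181/(1/457) = -7338181/1/457 = -7338181*457 = -3353548717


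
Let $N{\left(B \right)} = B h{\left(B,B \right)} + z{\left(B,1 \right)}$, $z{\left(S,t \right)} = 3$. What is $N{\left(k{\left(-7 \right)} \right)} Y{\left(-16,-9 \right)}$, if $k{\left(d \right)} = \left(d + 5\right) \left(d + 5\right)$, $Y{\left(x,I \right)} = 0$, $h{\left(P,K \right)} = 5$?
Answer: $0$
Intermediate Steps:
$k{\left(d \right)} = \left(5 + d\right)^{2}$ ($k{\left(d \right)} = \left(5 + d\right) \left(5 + d\right) = \left(5 + d\right)^{2}$)
$N{\left(B \right)} = 3 + 5 B$ ($N{\left(B \right)} = B 5 + 3 = 5 B + 3 = 3 + 5 B$)
$N{\left(k{\left(-7 \right)} \right)} Y{\left(-16,-9 \right)} = \left(3 + 5 \left(5 - 7\right)^{2}\right) 0 = \left(3 + 5 \left(-2\right)^{2}\right) 0 = \left(3 + 5 \cdot 4\right) 0 = \left(3 + 20\right) 0 = 23 \cdot 0 = 0$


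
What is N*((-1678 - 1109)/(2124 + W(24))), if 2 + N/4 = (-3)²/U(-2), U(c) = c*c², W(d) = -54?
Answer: 4645/276 ≈ 16.830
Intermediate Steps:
U(c) = c³
N = -25/2 (N = -8 + 4*((-3)²/(-2)³) = -8 + 4*(9/(-8)) = -8 + 4*(-⅛*9) = -8 + 4*(-9/8) = -8 - 9/2 = -25/2 ≈ -12.500)
N*((-1678 - 1109)/(2124 + W(24))) = -25*(-1678 - 1109)/(2*(2124 - 54)) = -(-69675)/(2*2070) = -25/2*(-929/690) = 4645/276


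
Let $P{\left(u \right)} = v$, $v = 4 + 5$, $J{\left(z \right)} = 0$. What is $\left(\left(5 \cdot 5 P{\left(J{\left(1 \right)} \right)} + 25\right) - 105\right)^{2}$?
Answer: $21025$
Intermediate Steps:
$v = 9$
$P{\left(u \right)} = 9$
$\left(\left(5 \cdot 5 P{\left(J{\left(1 \right)} \right)} + 25\right) - 105\right)^{2} = \left(\left(5 \cdot 5 \cdot 9 + 25\right) - 105\right)^{2} = \left(\left(25 \cdot 9 + 25\right) - 105\right)^{2} = \left(\left(225 + 25\right) - 105\right)^{2} = \left(250 - 105\right)^{2} = 145^{2} = 21025$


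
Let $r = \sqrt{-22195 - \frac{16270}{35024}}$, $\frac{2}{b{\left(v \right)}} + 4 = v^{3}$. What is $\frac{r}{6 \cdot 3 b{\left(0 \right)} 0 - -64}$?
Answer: $\frac{5 i \sqrt{68066863062}}{560384} \approx 2.3278 i$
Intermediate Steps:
$b{\left(v \right)} = \frac{2}{-4 + v^{3}}$
$r = \frac{5 i \sqrt{68066863062}}{8756}$ ($r = \sqrt{-22195 - \frac{8135}{17512}} = \sqrt{- \frac{388686975}{17512}} = \frac{5 i \sqrt{68066863062}}{8756} \approx 148.98 i$)
$\frac{r}{6 \cdot 3 b{\left(0 \right)} 0 - -64} = \frac{\frac{5}{8756} i \sqrt{68066863062}}{6 \cdot 3 \frac{2}{-4 + 0^{3}} \cdot 0 - -64} = \frac{\frac{5}{8756} i \sqrt{68066863062}}{6 \cdot 3 \frac{2}{-4 + 0} \cdot 0 + 64} = \frac{\frac{5}{8756} i \sqrt{68066863062}}{6 \cdot 3 \frac{2}{-4} \cdot 0 + 64} = \frac{\frac{5}{8756} i \sqrt{68066863062}}{6 \cdot 3 \cdot 2 \left(- \frac{1}{4}\right) 0 + 64} = \frac{\frac{5}{8756} i \sqrt{68066863062}}{6 \cdot 3 \left(- \frac{1}{2}\right) 0 + 64} = \frac{\frac{5}{8756} i \sqrt{68066863062}}{6 \left(\left(- \frac{3}{2}\right) 0\right) + 64} = \frac{\frac{5}{8756} i \sqrt{68066863062}}{6 \cdot 0 + 64} = \frac{\frac{5}{8756} i \sqrt{68066863062}}{0 + 64} = \frac{\frac{5}{8756} i \sqrt{68066863062}}{64} = \frac{5 i \sqrt{68066863062}}{8756} \cdot \frac{1}{64} = \frac{5 i \sqrt{68066863062}}{560384}$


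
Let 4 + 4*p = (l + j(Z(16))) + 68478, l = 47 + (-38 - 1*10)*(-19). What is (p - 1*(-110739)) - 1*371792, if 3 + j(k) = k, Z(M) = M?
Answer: -487383/2 ≈ -2.4369e+5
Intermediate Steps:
l = 959 (l = 47 + (-38 - 10)*(-19) = 47 - 48*(-19) = 47 + 912 = 959)
j(k) = -3 + k
p = 34723/2 (p = -1 + ((959 + (-3 + 16)) + 68478)/4 = -1 + ((959 + 13) + 68478)/4 = -1 + (972 + 68478)/4 = -1 + (¼)*69450 = -1 + 34725/2 = 34723/2 ≈ 17362.)
(p - 1*(-110739)) - 1*371792 = (34723/2 - 1*(-110739)) - 1*371792 = (34723/2 + 110739) - 371792 = 256201/2 - 371792 = -487383/2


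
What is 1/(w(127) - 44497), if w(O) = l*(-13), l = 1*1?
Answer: -1/44510 ≈ -2.2467e-5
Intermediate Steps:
l = 1
w(O) = -13 (w(O) = 1*(-13) = -13)
1/(w(127) - 44497) = 1/(-13 - 44497) = 1/(-44510) = -1/44510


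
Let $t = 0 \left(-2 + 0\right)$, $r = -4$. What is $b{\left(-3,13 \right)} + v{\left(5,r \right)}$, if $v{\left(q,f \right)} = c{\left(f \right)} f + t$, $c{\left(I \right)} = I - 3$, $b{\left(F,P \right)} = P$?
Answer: $41$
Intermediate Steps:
$t = 0$ ($t = 0 \left(-2\right) = 0$)
$c{\left(I \right)} = -3 + I$ ($c{\left(I \right)} = I - 3 = -3 + I$)
$v{\left(q,f \right)} = f \left(-3 + f\right)$ ($v{\left(q,f \right)} = \left(-3 + f\right) f + 0 = f \left(-3 + f\right) + 0 = f \left(-3 + f\right)$)
$b{\left(-3,13 \right)} + v{\left(5,r \right)} = 13 - 4 \left(-3 - 4\right) = 13 - -28 = 13 + 28 = 41$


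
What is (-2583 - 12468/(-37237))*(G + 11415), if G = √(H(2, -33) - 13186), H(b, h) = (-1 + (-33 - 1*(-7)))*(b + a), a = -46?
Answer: -1097788574745/37237 - 96170703*I*√11998/37237 ≈ -2.9481e+7 - 2.8289e+5*I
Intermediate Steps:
H(b, h) = 1242 - 27*b (H(b, h) = (-1 + (-33 - 1*(-7)))*(b - 46) = (-1 + (-33 + 7))*(-46 + b) = (-1 - 26)*(-46 + b) = -27*(-46 + b) = 1242 - 27*b)
G = I*√11998 (G = √((1242 - 27*2) - 13186) = √((1242 - 54) - 13186) = √(1188 - 13186) = √(-11998) = I*√11998 ≈ 109.54*I)
(-2583 - 12468/(-37237))*(G + 11415) = (-2583 - 12468/(-37237))*(I*√11998 + 11415) = (-2583 - 12468*(-1/37237))*(11415 + I*√11998) = (-2583 + 12468/37237)*(11415 + I*√11998) = -96170703*(11415 + I*√11998)/37237 = -1097788574745/37237 - 96170703*I*√11998/37237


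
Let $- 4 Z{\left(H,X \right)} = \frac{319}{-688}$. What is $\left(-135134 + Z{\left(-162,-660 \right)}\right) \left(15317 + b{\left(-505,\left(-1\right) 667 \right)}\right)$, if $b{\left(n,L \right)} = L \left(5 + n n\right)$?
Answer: $\frac{63254392120656157}{2752} \approx 2.2985 \cdot 10^{13}$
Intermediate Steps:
$Z{\left(H,X \right)} = \frac{319}{2752}$ ($Z{\left(H,X \right)} = - \frac{319 \frac{1}{-688}}{4} = - \frac{319 \left(- \frac{1}{688}\right)}{4} = \left(- \frac{1}{4}\right) \left(- \frac{319}{688}\right) = \frac{319}{2752}$)
$b{\left(n,L \right)} = L \left(5 + n^{2}\right)$
$\left(-135134 + Z{\left(-162,-660 \right)}\right) \left(15317 + b{\left(-505,\left(-1\right) 667 \right)}\right) = \left(-135134 + \frac{319}{2752}\right) \left(15317 + \left(-1\right) 667 \left(5 + \left(-505\right)^{2}\right)\right) = - \frac{371888449 \left(15317 - 667 \left(5 + 255025\right)\right)}{2752} = - \frac{371888449 \left(15317 - 170105010\right)}{2752} = \left(- \frac{371888449}{2752}\right) \left(-170089693\right) = \frac{63254392120656157}{2752}$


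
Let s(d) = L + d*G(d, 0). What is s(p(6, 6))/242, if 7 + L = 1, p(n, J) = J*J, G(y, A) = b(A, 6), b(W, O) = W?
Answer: -3/121 ≈ -0.024793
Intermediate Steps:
G(y, A) = A
p(n, J) = J²
L = -6 (L = -7 + 1 = -6)
s(d) = -6 (s(d) = -6 + d*0 = -6 + 0 = -6)
s(p(6, 6))/242 = -6/242 = -6*1/242 = -3/121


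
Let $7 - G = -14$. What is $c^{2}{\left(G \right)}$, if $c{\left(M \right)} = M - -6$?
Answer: $729$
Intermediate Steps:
$G = 21$ ($G = 7 - -14 = 7 + 14 = 21$)
$c{\left(M \right)} = 6 + M$ ($c{\left(M \right)} = M + 6 = 6 + M$)
$c^{2}{\left(G \right)} = \left(6 + 21\right)^{2} = 27^{2} = 729$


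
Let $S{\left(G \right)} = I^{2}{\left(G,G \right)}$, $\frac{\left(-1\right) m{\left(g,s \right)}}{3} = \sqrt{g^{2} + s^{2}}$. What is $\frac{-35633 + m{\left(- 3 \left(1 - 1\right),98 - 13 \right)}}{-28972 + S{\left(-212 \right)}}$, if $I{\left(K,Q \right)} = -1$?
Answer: $\frac{35888}{28971} \approx 1.2388$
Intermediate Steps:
$m{\left(g,s \right)} = - 3 \sqrt{g^{2} + s^{2}}$
$S{\left(G \right)} = 1$ ($S{\left(G \right)} = \left(-1\right)^{2} = 1$)
$\frac{-35633 + m{\left(- 3 \left(1 - 1\right),98 - 13 \right)}}{-28972 + S{\left(-212 \right)}} = \frac{-35633 - 3 \sqrt{\left(- 3 \left(1 - 1\right)\right)^{2} + \left(98 - 13\right)^{2}}}{-28972 + 1} = \frac{-35633 - 3 \sqrt{\left(\left(-3\right) 0\right)^{2} + \left(98 - 13\right)^{2}}}{-28971} = \left(-35633 - 3 \sqrt{0^{2} + 85^{2}}\right) \left(- \frac{1}{28971}\right) = \left(-35633 - 3 \sqrt{0 + 7225}\right) \left(- \frac{1}{28971}\right) = \left(-35633 - 3 \sqrt{7225}\right) \left(- \frac{1}{28971}\right) = \left(-35633 - 255\right) \left(- \frac{1}{28971}\right) = \left(-35888\right) \left(- \frac{1}{28971}\right) = \frac{35888}{28971}$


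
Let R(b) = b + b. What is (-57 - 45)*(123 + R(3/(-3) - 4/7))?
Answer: -85578/7 ≈ -12225.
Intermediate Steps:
R(b) = 2*b
(-57 - 45)*(123 + R(3/(-3) - 4/7)) = (-57 - 45)*(123 + 2*(3/(-3) - 4/7)) = -102*(123 + 2*(3*(-⅓) - 4*⅐)) = -102*(123 + 2*(-1 - 4/7)) = -102*(123 + 2*(-11/7)) = -102*(123 - 22/7) = -102*839/7 = -85578/7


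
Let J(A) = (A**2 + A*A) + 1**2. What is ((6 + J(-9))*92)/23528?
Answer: 3887/5882 ≈ 0.66083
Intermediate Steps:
J(A) = 1 + 2*A**2 (J(A) = (A**2 + A**2) + 1 = 2*A**2 + 1 = 1 + 2*A**2)
((6 + J(-9))*92)/23528 = ((6 + (1 + 2*(-9)**2))*92)/23528 = ((6 + (1 + 2*81))*92)*(1/23528) = ((6 + (1 + 162))*92)*(1/23528) = ((6 + 163)*92)*(1/23528) = (169*92)*(1/23528) = 15548*(1/23528) = 3887/5882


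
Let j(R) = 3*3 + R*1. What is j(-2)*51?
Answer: 357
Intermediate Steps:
j(R) = 9 + R
j(-2)*51 = (9 - 2)*51 = 7*51 = 357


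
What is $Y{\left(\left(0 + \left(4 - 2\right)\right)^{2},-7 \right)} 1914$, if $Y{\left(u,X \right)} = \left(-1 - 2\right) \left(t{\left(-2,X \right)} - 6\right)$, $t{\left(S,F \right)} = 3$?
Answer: $17226$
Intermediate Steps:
$Y{\left(u,X \right)} = 9$ ($Y{\left(u,X \right)} = \left(-1 - 2\right) \left(3 - 6\right) = \left(-3\right) \left(-3\right) = 9$)
$Y{\left(\left(0 + \left(4 - 2\right)\right)^{2},-7 \right)} 1914 = 9 \cdot 1914 = 17226$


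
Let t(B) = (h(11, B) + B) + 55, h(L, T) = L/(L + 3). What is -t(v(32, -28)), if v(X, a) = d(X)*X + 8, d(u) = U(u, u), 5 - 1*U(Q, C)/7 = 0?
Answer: -16573/14 ≈ -1183.8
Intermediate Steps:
U(Q, C) = 35 (U(Q, C) = 35 - 7*0 = 35 + 0 = 35)
d(u) = 35
h(L, T) = L/(3 + L)
v(X, a) = 8 + 35*X (v(X, a) = 35*X + 8 = 8 + 35*X)
t(B) = 781/14 + B (t(B) = (11/(3 + 11) + B) + 55 = (11/14 + B) + 55 = 781/14 + B)
-t(v(32, -28)) = -(781/14 + (8 + 35*32)) = -(781/14 + (8 + 1120)) = -(781/14 + 1128) = -1*16573/14 = -16573/14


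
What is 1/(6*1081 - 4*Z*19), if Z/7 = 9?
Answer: 1/1698 ≈ 0.00058893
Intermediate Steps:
Z = 63 (Z = 7*9 = 63)
1/(6*1081 - 4*Z*19) = 1/(6*1081 - 4*63*19) = 1/(6486 - 252*19) = 1/(6486 - 4788) = 1/1698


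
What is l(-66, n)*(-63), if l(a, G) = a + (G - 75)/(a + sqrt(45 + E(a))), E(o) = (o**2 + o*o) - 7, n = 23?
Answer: 711018/169 + 3150*sqrt(14)/169 ≈ 4276.9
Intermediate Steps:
E(o) = -7 + 2*o**2 (E(o) = (o**2 + o**2) - 7 = 2*o**2 - 7 = -7 + 2*o**2)
l(a, G) = a + (-75 + G)/(a + sqrt(38 + 2*a**2)) (l(a, G) = a + (G - 75)/(a + sqrt(45 + (-7 + 2*a**2))) = a + (-75 + G)/(a + sqrt(38 + 2*a**2)))
l(-66, n)*(-63) = ((-75 + 23 + (-66)**2 - 66*sqrt(38 + 2*(-66)**2))/(-66 + sqrt(2)*sqrt(19 + (-66)**2)))*(-63) = ((-75 + 23 + 4356 - 66*sqrt(38 + 2*4356))/(-66 + sqrt(2)*sqrt(19 + 4356)))*(-63) = ((-75 + 23 + 4356 - 66*sqrt(38 + 8712))/(-66 + sqrt(2)*sqrt(4375)))*(-63) = ((-75 + 23 + 4356 - 1650*sqrt(14))/(-66 + sqrt(2)*(25*sqrt(7))))*(-63) = ((-75 + 23 + 4356 - 1650*sqrt(14))/(-66 + 25*sqrt(14)))*(-63) = ((4304 - 1650*sqrt(14))/(-66 + 25*sqrt(14)))*(-63) = -63*(4304 - 1650*sqrt(14))/(-66 + 25*sqrt(14))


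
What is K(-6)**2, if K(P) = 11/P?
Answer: 121/36 ≈ 3.3611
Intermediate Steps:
K(-6)**2 = (11/(-6))**2 = (11*(-1/6))**2 = (-11/6)**2 = 121/36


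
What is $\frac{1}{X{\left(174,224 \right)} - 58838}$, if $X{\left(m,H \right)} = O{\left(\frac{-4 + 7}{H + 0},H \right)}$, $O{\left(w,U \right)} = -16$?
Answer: $- \frac{1}{58854} \approx -1.6991 \cdot 10^{-5}$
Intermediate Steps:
$X{\left(m,H \right)} = -16$
$\frac{1}{X{\left(174,224 \right)} - 58838} = \frac{1}{-16 - 58838} = \frac{1}{-58854} = - \frac{1}{58854}$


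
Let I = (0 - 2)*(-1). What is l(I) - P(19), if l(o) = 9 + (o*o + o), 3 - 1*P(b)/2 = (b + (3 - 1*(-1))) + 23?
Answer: 101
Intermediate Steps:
I = 2 (I = -2*(-1) = 2)
P(b) = -48 - 2*b (P(b) = 6 - 2*((b + (3 - 1*(-1))) + 23) = 6 - 2*((b + (3 + 1)) + 23) = 6 - 2*((b + 4) + 23) = 6 - 2*((4 + b) + 23) = 6 - 2*(27 + b) = 6 + (-54 - 2*b) = -48 - 2*b)
l(o) = 9 + o + o**2 (l(o) = 9 + (o**2 + o) = 9 + (o + o**2) = 9 + o + o**2)
l(I) - P(19) = (9 + 2 + 2**2) - (-48 - 2*19) = (9 + 2 + 4) - (-48 - 38) = 15 - 1*(-86) = 15 + 86 = 101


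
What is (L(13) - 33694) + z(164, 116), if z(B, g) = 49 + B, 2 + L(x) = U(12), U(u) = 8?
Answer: -33475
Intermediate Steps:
L(x) = 6 (L(x) = -2 + 8 = 6)
(L(13) - 33694) + z(164, 116) = (6 - 33694) + (49 + 164) = -33688 + 213 = -33475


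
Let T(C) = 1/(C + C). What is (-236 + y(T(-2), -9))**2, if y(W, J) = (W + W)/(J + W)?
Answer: 76212900/1369 ≈ 55671.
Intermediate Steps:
T(C) = 1/(2*C)
y(W, J) = 2*W/(J + W) (y(W, J) = (2*W)/(J + W) = 2*W/(J + W))
(-236 + y(T(-2), -9))**2 = (-236 + 2*((1/2)/(-2))/(-9 + (1/2)/(-2)))**2 = (-236 + 2*((1/2)*(-1/2))/(-9 + (1/2)*(-1/2)))**2 = (-236 + 2*(-1/4)/(-9 - 1/4))**2 = (-236 + 2*(-1/4)/(-37/4))**2 = (-236 + 2*(-1/4)*(-4/37))**2 = (-236 + 2/37)**2 = (-8730/37)**2 = 76212900/1369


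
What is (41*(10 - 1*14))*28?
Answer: -4592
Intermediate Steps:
(41*(10 - 1*14))*28 = (41*(10 - 14))*28 = (41*(-4))*28 = -164*28 = -4592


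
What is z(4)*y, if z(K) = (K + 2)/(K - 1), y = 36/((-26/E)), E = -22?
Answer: 792/13 ≈ 60.923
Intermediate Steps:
y = 396/13 (y = 36/((-26/(-22))) = 36/((-26*(-1/22))) = 36/(13/11) = 36*(11/13) = 396/13 ≈ 30.462)
z(K) = (2 + K)/(-1 + K)
z(4)*y = ((2 + 4)/(-1 + 4))*(396/13) = (6/3)*(396/13) = ((⅓)*6)*(396/13) = 2*(396/13) = 792/13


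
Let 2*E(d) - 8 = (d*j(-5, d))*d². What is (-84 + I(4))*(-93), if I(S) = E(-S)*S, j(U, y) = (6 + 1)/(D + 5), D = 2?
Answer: 18228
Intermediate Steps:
j(U, y) = 1 (j(U, y) = (6 + 1)/(2 + 5) = 7/7 = 7*(⅐) = 1)
E(d) = 4 + d³/2 (E(d) = 4 + ((d*1)*d²)/2 = 4 + (d*d²)/2 = 4 + d³/2)
I(S) = S*(4 - S³/2) (I(S) = (4 + (-S)³/2)*S = (4 + (-S³)/2)*S = (4 - S³/2)*S = S*(4 - S³/2))
(-84 + I(4))*(-93) = (-84 + (½)*4*(8 - 1*4³))*(-93) = (-84 + (½)*4*(8 - 1*64))*(-93) = (-84 + (½)*4*(8 - 64))*(-93) = (-84 + (½)*4*(-56))*(-93) = (-84 - 112)*(-93) = -196*(-93) = 18228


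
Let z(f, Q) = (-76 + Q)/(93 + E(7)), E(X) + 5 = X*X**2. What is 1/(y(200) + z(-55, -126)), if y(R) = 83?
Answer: 431/35571 ≈ 0.012117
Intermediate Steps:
E(X) = -5 + X**3 (E(X) = -5 + X*X**2 = -5 + X**3)
z(f, Q) = -76/431 + Q/431 (z(f, Q) = (-76 + Q)/(93 + (-5 + 7**3)) = (-76 + Q)/(93 + (-5 + 343)) = (-76 + Q)/(93 + 338) = (-76 + Q)/431 = (-76 + Q)*(1/431) = -76/431 + Q/431)
1/(y(200) + z(-55, -126)) = 1/(83 + (-76/431 + (1/431)*(-126))) = 1/(83 + (-76/431 - 126/431)) = 1/(83 - 202/431) = 1/(35571/431) = 431/35571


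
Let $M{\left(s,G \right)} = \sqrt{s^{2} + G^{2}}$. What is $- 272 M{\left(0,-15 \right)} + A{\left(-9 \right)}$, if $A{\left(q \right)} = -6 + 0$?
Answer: $-4086$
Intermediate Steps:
$A{\left(q \right)} = -6$
$M{\left(s,G \right)} = \sqrt{G^{2} + s^{2}}$
$- 272 M{\left(0,-15 \right)} + A{\left(-9 \right)} = - 272 \sqrt{\left(-15\right)^{2} + 0^{2}} - 6 = - 272 \sqrt{225 + 0} - 6 = - 272 \sqrt{225} - 6 = \left(-272\right) 15 - 6 = -4080 - 6 = -4086$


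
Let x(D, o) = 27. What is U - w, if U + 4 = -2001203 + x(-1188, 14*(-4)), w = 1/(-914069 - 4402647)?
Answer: -10639705724879/5316716 ≈ -2.0012e+6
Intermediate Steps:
w = -1/5316716 (w = 1/(-5316716) = -1/5316716 ≈ -1.8809e-7)
U = -2001180 (U = -4 + (-2001203 + 27) = -4 - 2001176 = -2001180)
U - w = -2001180 - 1*(-1/5316716) = -2001180 + 1/5316716 = -10639705724879/5316716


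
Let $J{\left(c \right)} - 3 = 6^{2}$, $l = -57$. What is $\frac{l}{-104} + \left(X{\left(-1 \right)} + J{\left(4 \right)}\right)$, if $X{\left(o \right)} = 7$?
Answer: $\frac{4841}{104} \approx 46.548$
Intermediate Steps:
$J{\left(c \right)} = 39$ ($J{\left(c \right)} = 3 + 6^{2} = 3 + 36 = 39$)
$\frac{l}{-104} + \left(X{\left(-1 \right)} + J{\left(4 \right)}\right) = - \frac{57}{-104} + \left(7 + 39\right) = \left(-57\right) \left(- \frac{1}{104}\right) + 46 = \frac{57}{104} + 46 = \frac{4841}{104}$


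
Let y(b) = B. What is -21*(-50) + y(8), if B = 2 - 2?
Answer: 1050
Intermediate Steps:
B = 0
y(b) = 0
-21*(-50) + y(8) = -21*(-50) + 0 = 1050 + 0 = 1050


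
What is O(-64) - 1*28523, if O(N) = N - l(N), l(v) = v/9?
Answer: -257219/9 ≈ -28580.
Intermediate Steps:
l(v) = v/9 (l(v) = v*(1/9) = v/9)
O(N) = 8*N/9 (O(N) = N - N/9 = 8*N/9)
O(-64) - 1*28523 = (8/9)*(-64) - 1*28523 = -512/9 - 28523 = -257219/9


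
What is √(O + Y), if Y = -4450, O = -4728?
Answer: I*√9178 ≈ 95.802*I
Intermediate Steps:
√(O + Y) = √(-4728 - 4450) = √(-9178) = I*√9178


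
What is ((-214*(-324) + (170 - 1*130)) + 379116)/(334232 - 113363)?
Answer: 40772/20079 ≈ 2.0306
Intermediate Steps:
((-214*(-324) + (170 - 1*130)) + 379116)/(334232 - 113363) = ((69336 + (170 - 130)) + 379116)/220869 = ((69336 + 40) + 379116)*(1/220869) = (69376 + 379116)*(1/220869) = 448492*(1/220869) = 40772/20079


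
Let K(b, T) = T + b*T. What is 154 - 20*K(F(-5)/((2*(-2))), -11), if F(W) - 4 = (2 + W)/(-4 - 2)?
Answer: 253/2 ≈ 126.50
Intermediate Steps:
F(W) = 11/3 - W/6 (F(W) = 4 + (2 + W)/(-4 - 2) = 4 + (2 + W)/(-6) = 4 + (2 + W)*(-⅙) = 4 + (-⅓ - W/6) = 11/3 - W/6)
K(b, T) = T + T*b
154 - 20*K(F(-5)/((2*(-2))), -11) = 154 - (-220)*(1 + (11/3 - ⅙*(-5))/((2*(-2)))) = 154 - (-220)*(1 + (11/3 + ⅚)/(-4)) = 154 - (-220)*(1 + (9/2)*(-¼)) = 154 - (-220)*(1 - 9/8) = 154 - (-220)*(-1)/8 = 154 - 20*11/8 = 154 - 55/2 = 253/2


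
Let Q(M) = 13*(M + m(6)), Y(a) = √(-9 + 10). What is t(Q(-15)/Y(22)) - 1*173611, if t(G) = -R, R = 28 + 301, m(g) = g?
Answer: -173940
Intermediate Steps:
Y(a) = 1 (Y(a) = √1 = 1)
Q(M) = 78 + 13*M (Q(M) = 13*(M + 6) = 13*(6 + M) = 78 + 13*M)
R = 329
t(G) = -329 (t(G) = -1*329 = -329)
t(Q(-15)/Y(22)) - 1*173611 = -329 - 1*173611 = -329 - 173611 = -173940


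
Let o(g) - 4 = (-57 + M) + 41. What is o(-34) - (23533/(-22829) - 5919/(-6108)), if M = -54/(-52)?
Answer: -6586047347/604237972 ≈ -10.900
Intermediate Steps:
M = 27/26 (M = -54*(-1/52) = 27/26 ≈ 1.0385)
o(g) = -285/26 (o(g) = 4 + ((-57 + 27/26) + 41) = 4 + (-1455/26 + 41) = 4 - 389/26 = -285/26)
o(-34) - (23533/(-22829) - 5919/(-6108)) = -285/26 - (23533/(-22829) - 5919/(-6108)) = -285/26 - (23533*(-1/22829) - 5919*(-1/6108)) = -285/26 - (-23533/22829 + 1973/2036) = -285/26 - 1*(-2871571/46479844) = -285/26 + 2871571/46479844 = -6586047347/604237972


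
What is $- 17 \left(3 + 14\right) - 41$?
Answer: $-330$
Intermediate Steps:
$- 17 \left(3 + 14\right) - 41 = \left(-17\right) 17 - 41 = -289 - 41 = -330$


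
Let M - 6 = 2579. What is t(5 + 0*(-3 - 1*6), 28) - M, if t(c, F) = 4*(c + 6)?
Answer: -2541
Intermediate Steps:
t(c, F) = 24 + 4*c (t(c, F) = 4*(6 + c) = 24 + 4*c)
M = 2585 (M = 6 + 2579 = 2585)
t(5 + 0*(-3 - 1*6), 28) - M = (24 + 4*(5 + 0*(-3 - 1*6))) - 1*2585 = (24 + 4*(5 + 0*(-3 - 6))) - 2585 = (24 + 4*(5 + 0*(-9))) - 2585 = (24 + 4*(5 + 0)) - 2585 = (24 + 4*5) - 2585 = (24 + 20) - 2585 = 44 - 2585 = -2541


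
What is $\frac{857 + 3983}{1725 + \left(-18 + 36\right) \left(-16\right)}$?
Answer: $\frac{4840}{1437} \approx 3.3681$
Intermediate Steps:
$\frac{857 + 3983}{1725 + \left(-18 + 36\right) \left(-16\right)} = \frac{4840}{1725 + 18 \left(-16\right)} = \frac{4840}{1725 - 288} = \frac{4840}{1437}$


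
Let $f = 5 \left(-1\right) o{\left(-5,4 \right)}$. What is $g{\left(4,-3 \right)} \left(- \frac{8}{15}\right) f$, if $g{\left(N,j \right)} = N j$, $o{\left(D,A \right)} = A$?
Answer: $-128$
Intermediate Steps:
$f = -20$ ($f = 5 \left(-1\right) 4 = \left(-5\right) 4 = -20$)
$g{\left(4,-3 \right)} \left(- \frac{8}{15}\right) f = 4 \left(-3\right) \left(- \frac{8}{15}\right) \left(-20\right) = - 12 \left(\left(-8\right) \frac{1}{15}\right) \left(-20\right) = \left(-12\right) \left(- \frac{8}{15}\right) \left(-20\right) = \frac{32}{5} \left(-20\right) = -128$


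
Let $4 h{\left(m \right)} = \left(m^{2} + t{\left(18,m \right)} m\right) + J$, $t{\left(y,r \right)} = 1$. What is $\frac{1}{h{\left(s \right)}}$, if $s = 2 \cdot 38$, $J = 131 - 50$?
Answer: $\frac{4}{5933} \approx 0.0006742$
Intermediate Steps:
$J = 81$ ($J = 131 - 50 = 81$)
$s = 76$
$h{\left(m \right)} = \frac{81}{4} + \frac{m}{4} + \frac{m^{2}}{4}$ ($h{\left(m \right)} = \frac{\left(m^{2} + 1 m\right) + 81}{4} = \frac{\left(m^{2} + m\right) + 81}{4} = \frac{\left(m + m^{2}\right) + 81}{4} = \frac{81 + m + m^{2}}{4} = \frac{81}{4} + \frac{m}{4} + \frac{m^{2}}{4}$)
$\frac{1}{h{\left(s \right)}} = \frac{1}{\frac{81}{4} + \frac{1}{4} \cdot 76 + \frac{76^{2}}{4}} = \frac{1}{\frac{81}{4} + 19 + \frac{1}{4} \cdot 5776} = \frac{1}{\frac{81}{4} + 19 + 1444} = \frac{1}{\frac{5933}{4}} = \frac{4}{5933}$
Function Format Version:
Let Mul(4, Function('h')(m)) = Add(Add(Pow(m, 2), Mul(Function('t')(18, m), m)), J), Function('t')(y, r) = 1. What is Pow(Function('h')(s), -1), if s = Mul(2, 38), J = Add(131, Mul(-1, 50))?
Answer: Rational(4, 5933) ≈ 0.00067420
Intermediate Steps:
J = 81 (J = Add(131, -50) = 81)
s = 76
Function('h')(m) = Add(Rational(81, 4), Mul(Rational(1, 4), m), Mul(Rational(1, 4), Pow(m, 2))) (Function('h')(m) = Mul(Rational(1, 4), Add(Add(Pow(m, 2), Mul(1, m)), 81)) = Mul(Rational(1, 4), Add(Add(Pow(m, 2), m), 81)) = Mul(Rational(1, 4), Add(Add(m, Pow(m, 2)), 81)) = Mul(Rational(1, 4), Add(81, m, Pow(m, 2))) = Add(Rational(81, 4), Mul(Rational(1, 4), m), Mul(Rational(1, 4), Pow(m, 2))))
Pow(Function('h')(s), -1) = Pow(Add(Rational(81, 4), Mul(Rational(1, 4), 76), Mul(Rational(1, 4), Pow(76, 2))), -1) = Pow(Add(Rational(81, 4), 19, Mul(Rational(1, 4), 5776)), -1) = Pow(Add(Rational(81, 4), 19, 1444), -1) = Pow(Rational(5933, 4), -1) = Rational(4, 5933)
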